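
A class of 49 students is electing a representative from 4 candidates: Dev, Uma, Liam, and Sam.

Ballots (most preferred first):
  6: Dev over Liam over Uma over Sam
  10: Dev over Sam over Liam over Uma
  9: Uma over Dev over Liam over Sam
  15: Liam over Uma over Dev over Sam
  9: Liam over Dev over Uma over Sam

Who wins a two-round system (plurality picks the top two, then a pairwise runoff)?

Round 1 first-place votes: Dev 16, Uma 9, Liam 24, Sam 0. Liam and Dev advance.
Runoff: Liam is ranked above Dev on 24 ballots, Dev above Liam on 25.

Dev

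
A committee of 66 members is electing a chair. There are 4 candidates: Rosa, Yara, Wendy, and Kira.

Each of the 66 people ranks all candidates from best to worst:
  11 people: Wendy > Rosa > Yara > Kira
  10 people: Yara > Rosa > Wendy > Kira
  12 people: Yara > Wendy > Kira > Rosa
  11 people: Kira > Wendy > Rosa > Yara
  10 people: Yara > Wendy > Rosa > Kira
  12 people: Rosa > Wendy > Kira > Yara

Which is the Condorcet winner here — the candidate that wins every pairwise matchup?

Wendy

Wendy vs Rosa: 44–22
Wendy vs Yara: 34–32
Wendy vs Kira: 55–11
Wendy beats every other candidate.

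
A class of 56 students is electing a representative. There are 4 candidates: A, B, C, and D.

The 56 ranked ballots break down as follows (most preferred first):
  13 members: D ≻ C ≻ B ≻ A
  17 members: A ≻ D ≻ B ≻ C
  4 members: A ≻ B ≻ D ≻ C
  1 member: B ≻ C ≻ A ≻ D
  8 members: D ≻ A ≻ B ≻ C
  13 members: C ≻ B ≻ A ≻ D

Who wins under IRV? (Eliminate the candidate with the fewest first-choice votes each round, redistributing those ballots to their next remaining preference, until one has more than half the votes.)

Round 1: A 21, B 1, C 13, D 21. B eliminated.
Round 2: A 21, C 14, D 21. C eliminated.
Round 3: A 35, D 21. A has a majority (≥29).

A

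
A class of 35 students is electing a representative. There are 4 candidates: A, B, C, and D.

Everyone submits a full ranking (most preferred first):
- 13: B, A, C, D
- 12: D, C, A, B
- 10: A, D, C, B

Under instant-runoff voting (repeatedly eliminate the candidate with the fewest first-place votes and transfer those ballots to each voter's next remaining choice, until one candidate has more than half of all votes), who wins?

Round 1: A 10, B 13, C 0, D 12. C eliminated.
Round 2: A 10, B 13, D 12. A eliminated.
Round 3: B 13, D 22. D has a majority (≥18).

D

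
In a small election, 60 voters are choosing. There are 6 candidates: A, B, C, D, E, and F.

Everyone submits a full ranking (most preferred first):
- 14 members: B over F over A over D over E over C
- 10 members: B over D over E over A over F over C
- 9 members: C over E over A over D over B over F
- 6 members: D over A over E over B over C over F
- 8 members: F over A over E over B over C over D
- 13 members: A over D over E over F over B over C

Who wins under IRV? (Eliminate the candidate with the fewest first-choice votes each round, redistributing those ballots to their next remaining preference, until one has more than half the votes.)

Round 1: A 13, B 24, C 9, D 6, E 0, F 8. E eliminated.
Round 2: A 13, B 24, C 9, D 6, F 8. D eliminated.
Round 3: A 19, B 24, C 9, F 8. F eliminated.
Round 4: A 27, B 24, C 9. C eliminated.
Round 5: A 36, B 24. A has a majority (≥31).

A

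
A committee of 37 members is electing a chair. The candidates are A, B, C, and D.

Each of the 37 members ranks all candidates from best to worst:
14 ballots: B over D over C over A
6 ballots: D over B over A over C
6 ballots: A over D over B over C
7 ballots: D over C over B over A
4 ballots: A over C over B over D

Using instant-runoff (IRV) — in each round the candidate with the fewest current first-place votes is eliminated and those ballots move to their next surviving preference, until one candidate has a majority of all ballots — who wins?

Round 1: A 10, B 14, C 0, D 13. C eliminated.
Round 2: A 10, B 14, D 13. A eliminated.
Round 3: B 18, D 19. D has a majority (≥19).

D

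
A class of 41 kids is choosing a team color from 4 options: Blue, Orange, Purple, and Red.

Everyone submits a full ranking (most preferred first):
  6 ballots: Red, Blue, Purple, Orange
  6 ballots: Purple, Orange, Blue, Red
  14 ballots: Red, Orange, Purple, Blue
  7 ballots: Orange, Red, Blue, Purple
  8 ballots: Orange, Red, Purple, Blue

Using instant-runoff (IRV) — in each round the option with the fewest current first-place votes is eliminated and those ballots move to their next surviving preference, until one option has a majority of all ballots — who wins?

Orange

Round 1: Blue 0, Orange 15, Purple 6, Red 20. Blue eliminated.
Round 2: Orange 15, Purple 6, Red 20. Purple eliminated.
Round 3: Orange 21, Red 20. Orange has a majority (≥21).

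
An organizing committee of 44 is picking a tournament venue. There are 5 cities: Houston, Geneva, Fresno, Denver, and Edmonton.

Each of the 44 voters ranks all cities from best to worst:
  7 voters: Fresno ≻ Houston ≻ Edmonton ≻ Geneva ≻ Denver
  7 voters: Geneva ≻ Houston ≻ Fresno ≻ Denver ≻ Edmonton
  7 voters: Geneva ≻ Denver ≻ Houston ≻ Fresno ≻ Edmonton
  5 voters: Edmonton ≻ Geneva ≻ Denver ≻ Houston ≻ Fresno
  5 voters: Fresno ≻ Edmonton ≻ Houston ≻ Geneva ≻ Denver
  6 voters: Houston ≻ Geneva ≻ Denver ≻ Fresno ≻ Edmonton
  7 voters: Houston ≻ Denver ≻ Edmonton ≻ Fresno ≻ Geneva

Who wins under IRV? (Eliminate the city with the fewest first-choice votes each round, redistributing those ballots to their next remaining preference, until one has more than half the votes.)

Houston

Round 1: Houston 13, Geneva 14, Fresno 12, Denver 0, Edmonton 5. Denver eliminated.
Round 2: Houston 13, Geneva 14, Fresno 12, Edmonton 5. Edmonton eliminated.
Round 3: Houston 13, Geneva 19, Fresno 12. Fresno eliminated.
Round 4: Houston 25, Geneva 19. Houston has a majority (≥23).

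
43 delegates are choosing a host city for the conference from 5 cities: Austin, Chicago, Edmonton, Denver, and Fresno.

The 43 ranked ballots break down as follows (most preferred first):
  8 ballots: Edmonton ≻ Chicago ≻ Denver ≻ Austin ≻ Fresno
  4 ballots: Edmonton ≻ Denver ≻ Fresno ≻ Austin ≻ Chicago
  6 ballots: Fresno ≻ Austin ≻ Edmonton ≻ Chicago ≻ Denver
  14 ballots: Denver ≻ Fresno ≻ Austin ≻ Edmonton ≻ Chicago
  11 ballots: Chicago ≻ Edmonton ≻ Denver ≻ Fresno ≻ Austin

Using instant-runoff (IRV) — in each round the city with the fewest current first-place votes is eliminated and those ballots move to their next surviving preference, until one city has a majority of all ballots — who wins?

Edmonton

Round 1: Austin 0, Chicago 11, Edmonton 12, Denver 14, Fresno 6. Austin eliminated.
Round 2: Chicago 11, Edmonton 12, Denver 14, Fresno 6. Fresno eliminated.
Round 3: Chicago 11, Edmonton 18, Denver 14. Chicago eliminated.
Round 4: Edmonton 29, Denver 14. Edmonton has a majority (≥22).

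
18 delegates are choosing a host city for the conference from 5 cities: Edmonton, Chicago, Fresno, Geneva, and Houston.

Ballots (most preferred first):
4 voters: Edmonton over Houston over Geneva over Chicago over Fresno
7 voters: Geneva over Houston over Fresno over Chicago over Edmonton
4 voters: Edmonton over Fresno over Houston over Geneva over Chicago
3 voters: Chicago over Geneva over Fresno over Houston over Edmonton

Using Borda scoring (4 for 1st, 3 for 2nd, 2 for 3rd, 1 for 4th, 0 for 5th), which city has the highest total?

Edmonton: 4×4 + 7×0 + 4×4 + 3×0 = 32
Chicago: 4×1 + 7×1 + 4×0 + 3×4 = 23
Fresno: 4×0 + 7×2 + 4×3 + 3×2 = 32
Geneva: 4×2 + 7×4 + 4×1 + 3×3 = 49
Houston: 4×3 + 7×3 + 4×2 + 3×1 = 44

Geneva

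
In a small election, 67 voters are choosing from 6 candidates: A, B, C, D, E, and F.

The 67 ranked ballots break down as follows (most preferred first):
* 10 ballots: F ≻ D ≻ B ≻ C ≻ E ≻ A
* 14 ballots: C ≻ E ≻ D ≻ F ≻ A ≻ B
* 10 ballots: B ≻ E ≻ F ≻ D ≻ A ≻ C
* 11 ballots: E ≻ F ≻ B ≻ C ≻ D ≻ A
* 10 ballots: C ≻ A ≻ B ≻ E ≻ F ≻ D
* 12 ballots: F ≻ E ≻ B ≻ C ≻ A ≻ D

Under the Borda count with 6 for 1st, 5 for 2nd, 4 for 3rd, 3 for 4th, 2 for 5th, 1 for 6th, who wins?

E

A: 10×1 + 14×2 + 10×2 + 11×1 + 10×5 + 12×2 = 143
B: 10×4 + 14×1 + 10×6 + 11×4 + 10×4 + 12×4 = 246
C: 10×3 + 14×6 + 10×1 + 11×3 + 10×6 + 12×3 = 253
D: 10×5 + 14×4 + 10×3 + 11×2 + 10×1 + 12×1 = 180
E: 10×2 + 14×5 + 10×5 + 11×6 + 10×3 + 12×5 = 296
F: 10×6 + 14×3 + 10×4 + 11×5 + 10×2 + 12×6 = 289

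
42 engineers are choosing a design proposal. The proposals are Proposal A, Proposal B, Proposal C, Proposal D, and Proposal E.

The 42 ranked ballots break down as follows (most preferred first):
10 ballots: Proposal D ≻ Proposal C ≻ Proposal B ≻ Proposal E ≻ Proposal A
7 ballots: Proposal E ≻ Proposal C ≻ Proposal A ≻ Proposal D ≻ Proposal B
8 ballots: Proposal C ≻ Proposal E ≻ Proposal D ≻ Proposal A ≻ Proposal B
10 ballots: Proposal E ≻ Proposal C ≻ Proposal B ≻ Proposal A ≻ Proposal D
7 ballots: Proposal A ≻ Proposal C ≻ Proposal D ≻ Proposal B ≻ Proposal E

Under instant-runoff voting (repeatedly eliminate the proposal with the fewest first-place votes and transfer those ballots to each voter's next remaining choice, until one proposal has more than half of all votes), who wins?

Round 1: Proposal A 7, Proposal B 0, Proposal C 8, Proposal D 10, Proposal E 17. Proposal B eliminated.
Round 2: Proposal A 7, Proposal C 8, Proposal D 10, Proposal E 17. Proposal A eliminated.
Round 3: Proposal C 15, Proposal D 10, Proposal E 17. Proposal D eliminated.
Round 4: Proposal C 25, Proposal E 17. Proposal C has a majority (≥22).

Proposal C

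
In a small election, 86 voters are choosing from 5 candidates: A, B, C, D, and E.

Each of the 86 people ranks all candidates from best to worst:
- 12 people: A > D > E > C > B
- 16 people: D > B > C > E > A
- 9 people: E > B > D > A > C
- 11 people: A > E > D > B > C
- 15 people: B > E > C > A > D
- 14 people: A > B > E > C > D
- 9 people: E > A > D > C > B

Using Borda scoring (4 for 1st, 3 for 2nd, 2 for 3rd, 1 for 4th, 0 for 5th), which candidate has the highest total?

E

A: 12×4 + 16×0 + 9×1 + 11×4 + 15×1 + 14×4 + 9×3 = 199
B: 12×0 + 16×3 + 9×3 + 11×1 + 15×4 + 14×3 + 9×0 = 188
C: 12×1 + 16×2 + 9×0 + 11×0 + 15×2 + 14×1 + 9×1 = 97
D: 12×3 + 16×4 + 9×2 + 11×2 + 15×0 + 14×0 + 9×2 = 158
E: 12×2 + 16×1 + 9×4 + 11×3 + 15×3 + 14×2 + 9×4 = 218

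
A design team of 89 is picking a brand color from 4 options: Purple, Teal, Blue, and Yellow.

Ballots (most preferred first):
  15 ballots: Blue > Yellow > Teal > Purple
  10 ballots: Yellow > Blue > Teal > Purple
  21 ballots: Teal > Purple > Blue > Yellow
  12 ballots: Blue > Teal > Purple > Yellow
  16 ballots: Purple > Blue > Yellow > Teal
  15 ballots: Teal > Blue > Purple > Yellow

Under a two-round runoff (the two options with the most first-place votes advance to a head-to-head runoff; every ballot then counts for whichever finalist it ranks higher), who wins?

Blue

Round 1 first-place votes: Purple 16, Teal 36, Blue 27, Yellow 10. Teal and Blue advance.
Runoff: Teal is ranked above Blue on 36 ballots, Blue above Teal on 53.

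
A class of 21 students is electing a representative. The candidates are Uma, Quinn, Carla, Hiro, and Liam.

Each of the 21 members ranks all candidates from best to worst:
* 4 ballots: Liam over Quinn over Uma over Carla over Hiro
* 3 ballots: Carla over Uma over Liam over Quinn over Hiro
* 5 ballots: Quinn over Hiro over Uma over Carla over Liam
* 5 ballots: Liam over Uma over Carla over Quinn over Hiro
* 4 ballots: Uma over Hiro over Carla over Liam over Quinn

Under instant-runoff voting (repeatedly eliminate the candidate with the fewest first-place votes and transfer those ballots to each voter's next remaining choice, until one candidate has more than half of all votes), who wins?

Uma

Round 1: Uma 4, Quinn 5, Carla 3, Hiro 0, Liam 9. Hiro eliminated.
Round 2: Uma 4, Quinn 5, Carla 3, Liam 9. Carla eliminated.
Round 3: Uma 7, Quinn 5, Liam 9. Quinn eliminated.
Round 4: Uma 12, Liam 9. Uma has a majority (≥11).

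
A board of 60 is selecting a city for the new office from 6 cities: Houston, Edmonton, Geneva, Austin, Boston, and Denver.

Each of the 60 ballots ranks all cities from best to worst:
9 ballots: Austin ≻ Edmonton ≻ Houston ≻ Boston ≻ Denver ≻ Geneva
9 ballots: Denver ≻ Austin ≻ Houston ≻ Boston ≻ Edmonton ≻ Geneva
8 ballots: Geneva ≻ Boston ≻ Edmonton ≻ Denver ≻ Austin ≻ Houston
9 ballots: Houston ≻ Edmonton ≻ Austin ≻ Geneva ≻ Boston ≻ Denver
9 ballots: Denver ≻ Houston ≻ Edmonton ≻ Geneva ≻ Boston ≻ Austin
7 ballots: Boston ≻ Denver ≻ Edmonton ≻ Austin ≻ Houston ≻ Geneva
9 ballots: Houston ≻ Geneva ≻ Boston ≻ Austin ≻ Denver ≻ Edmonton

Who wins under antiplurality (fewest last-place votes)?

Boston

Last-place votes: Houston 8, Edmonton 9, Geneva 25, Austin 9, Boston 0, Denver 9.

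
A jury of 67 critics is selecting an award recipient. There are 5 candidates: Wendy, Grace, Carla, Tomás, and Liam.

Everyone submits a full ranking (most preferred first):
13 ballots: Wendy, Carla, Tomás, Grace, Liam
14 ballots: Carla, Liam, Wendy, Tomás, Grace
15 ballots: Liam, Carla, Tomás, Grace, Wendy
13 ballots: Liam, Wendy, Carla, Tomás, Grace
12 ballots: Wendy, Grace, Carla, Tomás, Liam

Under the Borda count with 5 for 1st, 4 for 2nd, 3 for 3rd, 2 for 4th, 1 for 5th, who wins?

Wendy: 13×5 + 14×3 + 15×1 + 13×4 + 12×5 = 234
Grace: 13×2 + 14×1 + 15×2 + 13×1 + 12×4 = 131
Carla: 13×4 + 14×5 + 15×4 + 13×3 + 12×3 = 257
Tomás: 13×3 + 14×2 + 15×3 + 13×2 + 12×2 = 162
Liam: 13×1 + 14×4 + 15×5 + 13×5 + 12×1 = 221

Carla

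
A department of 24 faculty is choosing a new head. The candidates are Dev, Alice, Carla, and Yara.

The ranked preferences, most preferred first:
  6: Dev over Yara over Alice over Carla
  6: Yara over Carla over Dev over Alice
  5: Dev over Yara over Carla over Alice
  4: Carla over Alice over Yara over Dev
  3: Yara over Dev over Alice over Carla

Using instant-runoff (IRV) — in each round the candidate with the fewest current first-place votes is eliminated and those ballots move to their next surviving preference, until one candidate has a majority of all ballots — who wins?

Round 1: Dev 11, Alice 0, Carla 4, Yara 9. Alice eliminated.
Round 2: Dev 11, Carla 4, Yara 9. Carla eliminated.
Round 3: Dev 11, Yara 13. Yara has a majority (≥13).

Yara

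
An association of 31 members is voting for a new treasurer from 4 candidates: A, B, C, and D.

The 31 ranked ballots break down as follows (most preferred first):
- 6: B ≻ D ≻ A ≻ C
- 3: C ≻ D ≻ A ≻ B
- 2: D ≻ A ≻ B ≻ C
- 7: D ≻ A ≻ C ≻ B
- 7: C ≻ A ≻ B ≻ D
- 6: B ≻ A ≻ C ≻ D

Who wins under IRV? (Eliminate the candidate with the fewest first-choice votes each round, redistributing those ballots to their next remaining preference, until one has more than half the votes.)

Round 1: A 0, B 12, C 10, D 9. A eliminated.
Round 2: B 12, C 10, D 9. D eliminated.
Round 3: B 14, C 17. C has a majority (≥16).

C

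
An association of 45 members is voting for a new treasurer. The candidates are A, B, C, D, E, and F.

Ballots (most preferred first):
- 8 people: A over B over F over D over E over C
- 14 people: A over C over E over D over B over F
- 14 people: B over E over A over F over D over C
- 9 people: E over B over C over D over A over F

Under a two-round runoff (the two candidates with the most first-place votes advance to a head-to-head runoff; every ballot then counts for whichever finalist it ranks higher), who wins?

B

Round 1 first-place votes: A 22, B 14, C 0, D 0, E 9, F 0. A and B advance.
Runoff: A is ranked above B on 22 ballots, B above A on 23.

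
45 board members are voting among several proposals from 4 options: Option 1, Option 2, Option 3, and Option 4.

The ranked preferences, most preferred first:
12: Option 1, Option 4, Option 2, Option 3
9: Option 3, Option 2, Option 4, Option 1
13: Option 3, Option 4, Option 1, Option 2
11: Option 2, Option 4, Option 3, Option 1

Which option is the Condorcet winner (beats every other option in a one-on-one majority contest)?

Option 4

Option 4 vs Option 1: 33–12
Option 4 vs Option 2: 25–20
Option 4 vs Option 3: 23–22
Option 4 beats every other option.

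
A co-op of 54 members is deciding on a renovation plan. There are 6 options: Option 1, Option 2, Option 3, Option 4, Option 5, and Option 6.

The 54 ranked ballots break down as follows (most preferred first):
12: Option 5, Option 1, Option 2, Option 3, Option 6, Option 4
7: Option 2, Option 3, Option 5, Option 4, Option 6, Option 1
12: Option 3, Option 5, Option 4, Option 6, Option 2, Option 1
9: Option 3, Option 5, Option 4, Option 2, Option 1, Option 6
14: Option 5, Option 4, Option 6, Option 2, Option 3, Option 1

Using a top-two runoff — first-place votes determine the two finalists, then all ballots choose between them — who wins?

Option 3

Round 1 first-place votes: Option 1 0, Option 2 7, Option 3 21, Option 4 0, Option 5 26, Option 6 0. Option 5 and Option 3 advance.
Runoff: Option 5 is ranked above Option 3 on 26 ballots, Option 3 above Option 5 on 28.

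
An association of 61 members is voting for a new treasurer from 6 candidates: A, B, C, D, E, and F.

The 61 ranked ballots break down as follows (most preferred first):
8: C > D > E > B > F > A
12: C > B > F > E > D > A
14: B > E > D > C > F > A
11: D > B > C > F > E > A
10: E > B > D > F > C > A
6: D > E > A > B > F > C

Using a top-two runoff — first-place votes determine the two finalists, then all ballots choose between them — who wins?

D

Round 1 first-place votes: A 0, B 14, C 20, D 17, E 10, F 0. C and D advance.
Runoff: C is ranked above D on 20 ballots, D above C on 41.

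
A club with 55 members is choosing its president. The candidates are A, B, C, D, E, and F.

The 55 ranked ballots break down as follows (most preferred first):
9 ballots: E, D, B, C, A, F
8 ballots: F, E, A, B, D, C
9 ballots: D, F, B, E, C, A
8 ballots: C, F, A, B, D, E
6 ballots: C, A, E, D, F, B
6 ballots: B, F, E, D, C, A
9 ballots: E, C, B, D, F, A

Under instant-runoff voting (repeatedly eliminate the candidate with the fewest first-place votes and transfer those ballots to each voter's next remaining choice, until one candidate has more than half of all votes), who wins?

F

Round 1: A 0, B 6, C 14, D 9, E 18, F 8. A eliminated.
Round 2: B 6, C 14, D 9, E 18, F 8. B eliminated.
Round 3: C 14, D 9, E 18, F 14. D eliminated.
Round 4: C 14, E 18, F 23. C eliminated.
Round 5: E 24, F 31. F has a majority (≥28).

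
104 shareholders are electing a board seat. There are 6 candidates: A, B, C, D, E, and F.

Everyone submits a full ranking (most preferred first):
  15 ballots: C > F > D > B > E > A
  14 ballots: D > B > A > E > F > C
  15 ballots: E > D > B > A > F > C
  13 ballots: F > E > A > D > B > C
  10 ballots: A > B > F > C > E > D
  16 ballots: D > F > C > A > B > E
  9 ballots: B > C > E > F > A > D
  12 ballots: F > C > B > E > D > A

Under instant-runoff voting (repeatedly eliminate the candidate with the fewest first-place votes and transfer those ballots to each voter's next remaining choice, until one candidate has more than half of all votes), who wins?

Round 1: A 10, B 9, C 15, D 30, E 15, F 25. B eliminated.
Round 2: A 10, C 24, D 30, E 15, F 25. A eliminated.
Round 3: C 24, D 30, E 15, F 35. E eliminated.
Round 4: C 24, D 45, F 35. C eliminated.
Round 5: D 45, F 59. F has a majority (≥53).

F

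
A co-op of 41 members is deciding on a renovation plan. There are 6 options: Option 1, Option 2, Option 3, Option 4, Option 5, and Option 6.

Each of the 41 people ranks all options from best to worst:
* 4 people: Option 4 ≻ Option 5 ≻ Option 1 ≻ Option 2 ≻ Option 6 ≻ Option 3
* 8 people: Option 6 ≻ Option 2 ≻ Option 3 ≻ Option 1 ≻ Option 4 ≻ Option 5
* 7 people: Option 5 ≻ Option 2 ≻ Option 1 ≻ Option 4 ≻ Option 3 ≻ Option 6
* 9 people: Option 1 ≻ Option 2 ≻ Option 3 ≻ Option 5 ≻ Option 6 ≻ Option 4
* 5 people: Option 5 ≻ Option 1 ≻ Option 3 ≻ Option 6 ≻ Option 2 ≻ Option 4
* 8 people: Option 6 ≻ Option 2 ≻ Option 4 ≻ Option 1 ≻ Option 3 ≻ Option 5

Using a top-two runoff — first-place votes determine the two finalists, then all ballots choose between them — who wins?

Round 1 first-place votes: Option 1 9, Option 2 0, Option 3 0, Option 4 4, Option 5 12, Option 6 16. Option 6 and Option 5 advance.
Runoff: Option 6 is ranked above Option 5 on 16 ballots, Option 5 above Option 6 on 25.

Option 5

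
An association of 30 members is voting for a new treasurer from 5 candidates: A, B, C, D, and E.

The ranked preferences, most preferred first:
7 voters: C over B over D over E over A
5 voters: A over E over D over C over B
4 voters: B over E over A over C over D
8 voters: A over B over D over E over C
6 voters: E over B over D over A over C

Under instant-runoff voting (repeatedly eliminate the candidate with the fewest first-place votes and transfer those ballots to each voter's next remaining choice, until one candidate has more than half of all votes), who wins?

E

Round 1: A 13, B 4, C 7, D 0, E 6. D eliminated.
Round 2: A 13, B 4, C 7, E 6. B eliminated.
Round 3: A 13, C 7, E 10. C eliminated.
Round 4: A 13, E 17. E has a majority (≥16).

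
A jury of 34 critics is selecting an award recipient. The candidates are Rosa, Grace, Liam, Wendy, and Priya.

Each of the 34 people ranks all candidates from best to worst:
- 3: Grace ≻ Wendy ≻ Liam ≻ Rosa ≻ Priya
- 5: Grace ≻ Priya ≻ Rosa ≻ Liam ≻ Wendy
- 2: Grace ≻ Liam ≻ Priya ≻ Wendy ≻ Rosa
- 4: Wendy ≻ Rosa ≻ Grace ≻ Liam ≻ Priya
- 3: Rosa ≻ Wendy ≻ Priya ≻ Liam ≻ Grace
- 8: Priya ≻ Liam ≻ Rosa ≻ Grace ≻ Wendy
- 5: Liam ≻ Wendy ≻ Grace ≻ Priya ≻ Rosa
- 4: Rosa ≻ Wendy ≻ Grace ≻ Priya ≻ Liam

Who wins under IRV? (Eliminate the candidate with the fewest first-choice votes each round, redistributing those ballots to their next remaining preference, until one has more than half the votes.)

Rosa

Round 1: Rosa 7, Grace 10, Liam 5, Wendy 4, Priya 8. Wendy eliminated.
Round 2: Rosa 11, Grace 10, Liam 5, Priya 8. Liam eliminated.
Round 3: Rosa 11, Grace 15, Priya 8. Priya eliminated.
Round 4: Rosa 19, Grace 15. Rosa has a majority (≥18).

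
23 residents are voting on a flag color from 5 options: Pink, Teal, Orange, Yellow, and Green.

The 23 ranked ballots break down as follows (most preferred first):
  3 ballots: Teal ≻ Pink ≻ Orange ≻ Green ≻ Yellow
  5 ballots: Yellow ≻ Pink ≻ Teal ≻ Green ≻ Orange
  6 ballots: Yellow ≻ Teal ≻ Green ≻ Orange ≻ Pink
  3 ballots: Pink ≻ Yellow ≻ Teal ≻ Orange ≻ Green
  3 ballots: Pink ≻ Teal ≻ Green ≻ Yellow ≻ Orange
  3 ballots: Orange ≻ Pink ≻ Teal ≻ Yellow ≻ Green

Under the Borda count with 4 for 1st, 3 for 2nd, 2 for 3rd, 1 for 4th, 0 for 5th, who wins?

Teal

Pink: 3×3 + 5×3 + 6×0 + 3×4 + 3×4 + 3×3 = 57
Teal: 3×4 + 5×2 + 6×3 + 3×2 + 3×3 + 3×2 = 61
Orange: 3×2 + 5×0 + 6×1 + 3×1 + 3×0 + 3×4 = 27
Yellow: 3×0 + 5×4 + 6×4 + 3×3 + 3×1 + 3×1 = 59
Green: 3×1 + 5×1 + 6×2 + 3×0 + 3×2 + 3×0 = 26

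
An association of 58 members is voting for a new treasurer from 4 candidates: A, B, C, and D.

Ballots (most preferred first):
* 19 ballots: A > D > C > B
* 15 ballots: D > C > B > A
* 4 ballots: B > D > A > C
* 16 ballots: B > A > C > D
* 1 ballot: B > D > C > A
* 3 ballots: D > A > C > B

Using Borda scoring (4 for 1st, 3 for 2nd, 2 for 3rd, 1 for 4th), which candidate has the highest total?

A: 19×4 + 15×1 + 4×2 + 16×3 + 1×1 + 3×3 = 157
B: 19×1 + 15×2 + 4×4 + 16×4 + 1×4 + 3×1 = 136
C: 19×2 + 15×3 + 4×1 + 16×2 + 1×2 + 3×2 = 127
D: 19×3 + 15×4 + 4×3 + 16×1 + 1×3 + 3×4 = 160

D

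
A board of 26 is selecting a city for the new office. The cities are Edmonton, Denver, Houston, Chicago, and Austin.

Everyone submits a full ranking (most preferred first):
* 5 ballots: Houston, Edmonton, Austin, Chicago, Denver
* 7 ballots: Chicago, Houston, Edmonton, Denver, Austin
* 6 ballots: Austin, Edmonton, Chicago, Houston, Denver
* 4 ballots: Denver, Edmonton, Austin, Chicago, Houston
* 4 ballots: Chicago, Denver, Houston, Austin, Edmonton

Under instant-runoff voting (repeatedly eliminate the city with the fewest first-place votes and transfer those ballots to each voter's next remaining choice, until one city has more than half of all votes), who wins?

Austin

Round 1: Edmonton 0, Denver 4, Houston 5, Chicago 11, Austin 6. Edmonton eliminated.
Round 2: Denver 4, Houston 5, Chicago 11, Austin 6. Denver eliminated.
Round 3: Houston 5, Chicago 11, Austin 10. Houston eliminated.
Round 4: Chicago 11, Austin 15. Austin has a majority (≥14).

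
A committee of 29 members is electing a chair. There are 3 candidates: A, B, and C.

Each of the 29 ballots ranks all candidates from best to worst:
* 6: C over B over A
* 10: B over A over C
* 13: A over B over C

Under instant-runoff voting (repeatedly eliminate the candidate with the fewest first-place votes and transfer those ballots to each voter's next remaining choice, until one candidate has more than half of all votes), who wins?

B

Round 1: A 13, B 10, C 6. C eliminated.
Round 2: A 13, B 16. B has a majority (≥15).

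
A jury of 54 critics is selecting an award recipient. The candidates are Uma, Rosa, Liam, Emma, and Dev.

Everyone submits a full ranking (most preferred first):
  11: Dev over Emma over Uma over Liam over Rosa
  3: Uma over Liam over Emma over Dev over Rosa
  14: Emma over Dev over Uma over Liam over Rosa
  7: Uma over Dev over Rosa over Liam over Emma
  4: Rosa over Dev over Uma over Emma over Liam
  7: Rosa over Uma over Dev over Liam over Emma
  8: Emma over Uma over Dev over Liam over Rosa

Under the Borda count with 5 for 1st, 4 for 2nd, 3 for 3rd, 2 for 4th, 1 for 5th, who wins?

Dev

Uma: 11×3 + 3×5 + 14×3 + 7×5 + 4×3 + 7×4 + 8×4 = 197
Rosa: 11×1 + 3×1 + 14×1 + 7×3 + 4×5 + 7×5 + 8×1 = 112
Liam: 11×2 + 3×4 + 14×2 + 7×2 + 4×1 + 7×2 + 8×2 = 110
Emma: 11×4 + 3×3 + 14×5 + 7×1 + 4×2 + 7×1 + 8×5 = 185
Dev: 11×5 + 3×2 + 14×4 + 7×4 + 4×4 + 7×3 + 8×3 = 206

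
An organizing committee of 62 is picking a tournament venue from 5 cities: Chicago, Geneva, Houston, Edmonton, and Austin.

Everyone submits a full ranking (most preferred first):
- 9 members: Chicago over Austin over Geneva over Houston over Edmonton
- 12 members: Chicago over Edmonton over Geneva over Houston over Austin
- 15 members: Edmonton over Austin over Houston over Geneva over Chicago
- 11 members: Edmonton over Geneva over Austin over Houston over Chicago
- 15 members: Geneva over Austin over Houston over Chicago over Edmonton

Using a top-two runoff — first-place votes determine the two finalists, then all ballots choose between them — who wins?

Chicago

Round 1 first-place votes: Chicago 21, Geneva 15, Houston 0, Edmonton 26, Austin 0. Edmonton and Chicago advance.
Runoff: Edmonton is ranked above Chicago on 26 ballots, Chicago above Edmonton on 36.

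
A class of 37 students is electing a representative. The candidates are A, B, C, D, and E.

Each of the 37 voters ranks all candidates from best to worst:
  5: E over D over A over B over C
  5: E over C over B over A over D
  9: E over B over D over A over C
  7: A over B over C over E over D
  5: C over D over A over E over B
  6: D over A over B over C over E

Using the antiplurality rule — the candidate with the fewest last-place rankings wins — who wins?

Last-place votes: A 0, B 5, C 14, D 12, E 6.

A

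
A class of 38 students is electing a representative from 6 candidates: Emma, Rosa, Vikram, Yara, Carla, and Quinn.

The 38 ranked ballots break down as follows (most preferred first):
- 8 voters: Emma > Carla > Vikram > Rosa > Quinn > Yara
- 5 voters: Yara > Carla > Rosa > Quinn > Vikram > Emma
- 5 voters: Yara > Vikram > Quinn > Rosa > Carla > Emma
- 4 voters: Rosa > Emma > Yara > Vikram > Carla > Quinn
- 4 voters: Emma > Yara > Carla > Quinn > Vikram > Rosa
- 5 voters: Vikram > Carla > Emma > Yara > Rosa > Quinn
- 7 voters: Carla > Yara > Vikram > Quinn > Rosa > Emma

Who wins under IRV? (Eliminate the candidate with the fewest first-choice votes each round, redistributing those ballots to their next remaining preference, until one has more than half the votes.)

Round 1: Emma 12, Rosa 4, Vikram 5, Yara 10, Carla 7, Quinn 0. Quinn eliminated.
Round 2: Emma 12, Rosa 4, Vikram 5, Yara 10, Carla 7. Rosa eliminated.
Round 3: Emma 16, Vikram 5, Yara 10, Carla 7. Vikram eliminated.
Round 4: Emma 16, Yara 10, Carla 12. Yara eliminated.
Round 5: Emma 16, Carla 22. Carla has a majority (≥20).

Carla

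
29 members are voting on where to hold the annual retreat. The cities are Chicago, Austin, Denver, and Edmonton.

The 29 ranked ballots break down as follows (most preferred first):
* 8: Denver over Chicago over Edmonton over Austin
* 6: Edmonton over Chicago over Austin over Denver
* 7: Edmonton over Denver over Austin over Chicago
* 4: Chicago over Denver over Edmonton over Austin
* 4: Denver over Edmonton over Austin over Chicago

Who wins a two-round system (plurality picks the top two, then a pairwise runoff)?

Denver

Round 1 first-place votes: Chicago 4, Austin 0, Denver 12, Edmonton 13. Edmonton and Denver advance.
Runoff: Edmonton is ranked above Denver on 13 ballots, Denver above Edmonton on 16.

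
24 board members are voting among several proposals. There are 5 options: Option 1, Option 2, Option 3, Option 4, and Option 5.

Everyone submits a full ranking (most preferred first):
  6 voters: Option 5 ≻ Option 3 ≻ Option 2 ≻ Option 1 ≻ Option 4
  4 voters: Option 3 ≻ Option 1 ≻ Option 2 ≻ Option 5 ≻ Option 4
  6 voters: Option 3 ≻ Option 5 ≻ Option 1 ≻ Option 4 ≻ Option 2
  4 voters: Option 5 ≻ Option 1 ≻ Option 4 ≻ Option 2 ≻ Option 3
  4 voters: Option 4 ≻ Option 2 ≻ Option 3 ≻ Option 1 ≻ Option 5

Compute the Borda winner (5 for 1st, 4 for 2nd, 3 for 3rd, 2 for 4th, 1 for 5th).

Option 1: 6×2 + 4×4 + 6×3 + 4×4 + 4×2 = 70
Option 2: 6×3 + 4×3 + 6×1 + 4×2 + 4×4 = 60
Option 3: 6×4 + 4×5 + 6×5 + 4×1 + 4×3 = 90
Option 4: 6×1 + 4×1 + 6×2 + 4×3 + 4×5 = 54
Option 5: 6×5 + 4×2 + 6×4 + 4×5 + 4×1 = 86

Option 3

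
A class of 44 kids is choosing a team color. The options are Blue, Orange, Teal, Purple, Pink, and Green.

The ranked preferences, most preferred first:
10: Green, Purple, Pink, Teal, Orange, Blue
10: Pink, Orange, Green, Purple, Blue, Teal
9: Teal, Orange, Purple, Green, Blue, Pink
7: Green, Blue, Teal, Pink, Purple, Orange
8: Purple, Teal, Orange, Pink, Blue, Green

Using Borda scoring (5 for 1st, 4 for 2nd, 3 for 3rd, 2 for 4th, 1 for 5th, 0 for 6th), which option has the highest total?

Purple

Blue: 10×0 + 10×1 + 9×1 + 7×4 + 8×1 = 55
Orange: 10×1 + 10×4 + 9×4 + 7×0 + 8×3 = 110
Teal: 10×2 + 10×0 + 9×5 + 7×3 + 8×4 = 118
Purple: 10×4 + 10×2 + 9×3 + 7×1 + 8×5 = 134
Pink: 10×3 + 10×5 + 9×0 + 7×2 + 8×2 = 110
Green: 10×5 + 10×3 + 9×2 + 7×5 + 8×0 = 133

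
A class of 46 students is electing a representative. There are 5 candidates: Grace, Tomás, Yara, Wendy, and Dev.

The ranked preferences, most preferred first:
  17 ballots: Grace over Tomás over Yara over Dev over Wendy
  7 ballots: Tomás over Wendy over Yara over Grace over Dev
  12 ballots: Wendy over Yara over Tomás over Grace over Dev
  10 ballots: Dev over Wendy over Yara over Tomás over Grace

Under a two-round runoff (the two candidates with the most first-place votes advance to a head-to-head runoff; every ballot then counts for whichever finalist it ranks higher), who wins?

Wendy

Round 1 first-place votes: Grace 17, Tomás 7, Yara 0, Wendy 12, Dev 10. Grace and Wendy advance.
Runoff: Grace is ranked above Wendy on 17 ballots, Wendy above Grace on 29.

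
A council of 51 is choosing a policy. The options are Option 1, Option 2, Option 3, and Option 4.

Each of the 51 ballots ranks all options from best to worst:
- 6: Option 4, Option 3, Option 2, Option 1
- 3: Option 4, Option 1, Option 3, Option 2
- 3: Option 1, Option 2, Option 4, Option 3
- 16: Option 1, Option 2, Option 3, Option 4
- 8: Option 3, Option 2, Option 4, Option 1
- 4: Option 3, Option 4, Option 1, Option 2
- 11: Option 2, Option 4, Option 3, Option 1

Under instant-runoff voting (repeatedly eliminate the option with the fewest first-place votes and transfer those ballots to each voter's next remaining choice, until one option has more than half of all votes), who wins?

Option 3

Round 1: Option 1 19, Option 2 11, Option 3 12, Option 4 9. Option 4 eliminated.
Round 2: Option 1 22, Option 2 11, Option 3 18. Option 2 eliminated.
Round 3: Option 1 22, Option 3 29. Option 3 has a majority (≥26).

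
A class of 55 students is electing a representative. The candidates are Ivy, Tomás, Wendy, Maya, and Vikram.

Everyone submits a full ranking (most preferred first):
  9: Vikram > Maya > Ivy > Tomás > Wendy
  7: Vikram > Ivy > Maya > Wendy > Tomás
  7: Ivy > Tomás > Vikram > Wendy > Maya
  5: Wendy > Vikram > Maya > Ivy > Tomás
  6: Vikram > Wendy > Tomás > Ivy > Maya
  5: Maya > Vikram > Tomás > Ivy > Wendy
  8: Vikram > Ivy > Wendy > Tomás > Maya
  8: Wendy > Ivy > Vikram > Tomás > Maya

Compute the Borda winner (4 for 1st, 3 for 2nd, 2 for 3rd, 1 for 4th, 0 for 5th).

Ivy: 9×2 + 7×3 + 7×4 + 5×1 + 6×1 + 5×1 + 8×3 + 8×3 = 131
Tomás: 9×1 + 7×0 + 7×3 + 5×0 + 6×2 + 5×2 + 8×1 + 8×1 = 68
Wendy: 9×0 + 7×1 + 7×1 + 5×4 + 6×3 + 5×0 + 8×2 + 8×4 = 100
Maya: 9×3 + 7×2 + 7×0 + 5×2 + 6×0 + 5×4 + 8×0 + 8×0 = 71
Vikram: 9×4 + 7×4 + 7×2 + 5×3 + 6×4 + 5×3 + 8×4 + 8×2 = 180

Vikram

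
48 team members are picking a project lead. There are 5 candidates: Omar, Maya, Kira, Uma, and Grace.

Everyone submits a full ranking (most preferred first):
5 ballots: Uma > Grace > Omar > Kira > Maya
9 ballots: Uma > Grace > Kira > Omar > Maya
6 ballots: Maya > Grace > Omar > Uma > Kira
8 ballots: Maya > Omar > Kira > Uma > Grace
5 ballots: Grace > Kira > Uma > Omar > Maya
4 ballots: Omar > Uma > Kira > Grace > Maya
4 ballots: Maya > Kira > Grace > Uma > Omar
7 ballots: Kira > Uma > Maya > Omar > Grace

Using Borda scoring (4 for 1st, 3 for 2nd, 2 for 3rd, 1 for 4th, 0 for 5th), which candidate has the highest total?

Uma

Omar: 5×2 + 9×1 + 6×2 + 8×3 + 5×1 + 4×4 + 4×0 + 7×1 = 83
Maya: 5×0 + 9×0 + 6×4 + 8×4 + 5×0 + 4×0 + 4×4 + 7×2 = 86
Kira: 5×1 + 9×2 + 6×0 + 8×2 + 5×3 + 4×2 + 4×3 + 7×4 = 102
Uma: 5×4 + 9×4 + 6×1 + 8×1 + 5×2 + 4×3 + 4×1 + 7×3 = 117
Grace: 5×3 + 9×3 + 6×3 + 8×0 + 5×4 + 4×1 + 4×2 + 7×0 = 92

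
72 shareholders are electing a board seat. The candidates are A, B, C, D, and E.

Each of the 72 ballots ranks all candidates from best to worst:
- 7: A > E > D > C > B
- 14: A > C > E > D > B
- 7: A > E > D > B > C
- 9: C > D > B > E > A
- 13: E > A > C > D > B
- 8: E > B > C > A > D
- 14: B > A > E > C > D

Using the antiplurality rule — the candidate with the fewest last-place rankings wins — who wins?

Last-place votes: A 9, B 34, C 7, D 22, E 0.

E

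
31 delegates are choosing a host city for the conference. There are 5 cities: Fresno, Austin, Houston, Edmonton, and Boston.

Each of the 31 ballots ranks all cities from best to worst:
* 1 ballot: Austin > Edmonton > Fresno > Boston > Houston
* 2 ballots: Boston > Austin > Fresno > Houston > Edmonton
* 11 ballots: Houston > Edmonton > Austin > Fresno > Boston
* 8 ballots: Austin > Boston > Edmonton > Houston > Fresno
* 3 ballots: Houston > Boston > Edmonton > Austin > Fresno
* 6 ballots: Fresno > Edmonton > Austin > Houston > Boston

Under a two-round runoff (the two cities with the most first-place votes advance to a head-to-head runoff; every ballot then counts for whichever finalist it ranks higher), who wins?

Round 1 first-place votes: Fresno 6, Austin 9, Houston 14, Edmonton 0, Boston 2. Houston and Austin advance.
Runoff: Houston is ranked above Austin on 14 ballots, Austin above Houston on 17.

Austin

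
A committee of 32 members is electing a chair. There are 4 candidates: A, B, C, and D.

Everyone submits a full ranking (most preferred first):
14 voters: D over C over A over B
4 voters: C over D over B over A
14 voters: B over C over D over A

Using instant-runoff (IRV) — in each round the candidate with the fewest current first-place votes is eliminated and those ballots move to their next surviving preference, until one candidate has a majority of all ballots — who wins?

Round 1: A 0, B 14, C 4, D 14. A eliminated.
Round 2: B 14, C 4, D 14. C eliminated.
Round 3: B 14, D 18. D has a majority (≥17).

D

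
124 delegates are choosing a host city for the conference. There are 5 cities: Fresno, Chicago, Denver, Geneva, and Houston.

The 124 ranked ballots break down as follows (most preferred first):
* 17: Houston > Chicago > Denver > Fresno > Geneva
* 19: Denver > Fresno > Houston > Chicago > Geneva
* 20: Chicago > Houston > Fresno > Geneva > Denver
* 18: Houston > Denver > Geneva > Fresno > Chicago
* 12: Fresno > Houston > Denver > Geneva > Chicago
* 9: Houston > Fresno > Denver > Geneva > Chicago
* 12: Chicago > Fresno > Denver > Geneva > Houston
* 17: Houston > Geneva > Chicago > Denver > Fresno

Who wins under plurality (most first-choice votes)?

First-place votes: Fresno 12, Chicago 32, Denver 19, Geneva 0, Houston 61.

Houston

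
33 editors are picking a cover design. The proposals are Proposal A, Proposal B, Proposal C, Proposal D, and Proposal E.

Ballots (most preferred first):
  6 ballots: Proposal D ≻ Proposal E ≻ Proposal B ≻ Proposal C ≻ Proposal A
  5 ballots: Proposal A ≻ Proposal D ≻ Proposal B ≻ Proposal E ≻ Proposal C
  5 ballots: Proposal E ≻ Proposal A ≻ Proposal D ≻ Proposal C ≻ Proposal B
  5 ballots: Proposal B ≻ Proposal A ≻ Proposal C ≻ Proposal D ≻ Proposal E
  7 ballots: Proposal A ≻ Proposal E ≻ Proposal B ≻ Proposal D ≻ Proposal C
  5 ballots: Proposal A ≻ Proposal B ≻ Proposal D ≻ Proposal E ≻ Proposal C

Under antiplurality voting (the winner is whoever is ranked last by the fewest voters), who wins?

Proposal D

Last-place votes: Proposal A 6, Proposal B 5, Proposal C 17, Proposal D 0, Proposal E 5.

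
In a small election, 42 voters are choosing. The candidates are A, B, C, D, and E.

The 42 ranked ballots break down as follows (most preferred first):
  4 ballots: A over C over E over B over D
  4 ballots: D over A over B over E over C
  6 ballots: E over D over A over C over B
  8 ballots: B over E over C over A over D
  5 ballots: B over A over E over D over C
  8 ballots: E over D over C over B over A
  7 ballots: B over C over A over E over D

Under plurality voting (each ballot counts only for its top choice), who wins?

B

First-place votes: A 4, B 20, C 0, D 4, E 14.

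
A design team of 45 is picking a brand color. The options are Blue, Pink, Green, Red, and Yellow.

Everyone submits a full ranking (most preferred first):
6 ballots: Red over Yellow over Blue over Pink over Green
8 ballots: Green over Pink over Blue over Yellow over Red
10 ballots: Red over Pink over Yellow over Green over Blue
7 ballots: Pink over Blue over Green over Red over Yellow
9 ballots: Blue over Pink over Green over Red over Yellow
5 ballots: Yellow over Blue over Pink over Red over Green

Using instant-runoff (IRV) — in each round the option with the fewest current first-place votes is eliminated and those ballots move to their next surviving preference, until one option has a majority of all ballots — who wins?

Round 1: Blue 9, Pink 7, Green 8, Red 16, Yellow 5. Yellow eliminated.
Round 2: Blue 14, Pink 7, Green 8, Red 16. Pink eliminated.
Round 3: Blue 21, Green 8, Red 16. Green eliminated.
Round 4: Blue 29, Red 16. Blue has a majority (≥23).

Blue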